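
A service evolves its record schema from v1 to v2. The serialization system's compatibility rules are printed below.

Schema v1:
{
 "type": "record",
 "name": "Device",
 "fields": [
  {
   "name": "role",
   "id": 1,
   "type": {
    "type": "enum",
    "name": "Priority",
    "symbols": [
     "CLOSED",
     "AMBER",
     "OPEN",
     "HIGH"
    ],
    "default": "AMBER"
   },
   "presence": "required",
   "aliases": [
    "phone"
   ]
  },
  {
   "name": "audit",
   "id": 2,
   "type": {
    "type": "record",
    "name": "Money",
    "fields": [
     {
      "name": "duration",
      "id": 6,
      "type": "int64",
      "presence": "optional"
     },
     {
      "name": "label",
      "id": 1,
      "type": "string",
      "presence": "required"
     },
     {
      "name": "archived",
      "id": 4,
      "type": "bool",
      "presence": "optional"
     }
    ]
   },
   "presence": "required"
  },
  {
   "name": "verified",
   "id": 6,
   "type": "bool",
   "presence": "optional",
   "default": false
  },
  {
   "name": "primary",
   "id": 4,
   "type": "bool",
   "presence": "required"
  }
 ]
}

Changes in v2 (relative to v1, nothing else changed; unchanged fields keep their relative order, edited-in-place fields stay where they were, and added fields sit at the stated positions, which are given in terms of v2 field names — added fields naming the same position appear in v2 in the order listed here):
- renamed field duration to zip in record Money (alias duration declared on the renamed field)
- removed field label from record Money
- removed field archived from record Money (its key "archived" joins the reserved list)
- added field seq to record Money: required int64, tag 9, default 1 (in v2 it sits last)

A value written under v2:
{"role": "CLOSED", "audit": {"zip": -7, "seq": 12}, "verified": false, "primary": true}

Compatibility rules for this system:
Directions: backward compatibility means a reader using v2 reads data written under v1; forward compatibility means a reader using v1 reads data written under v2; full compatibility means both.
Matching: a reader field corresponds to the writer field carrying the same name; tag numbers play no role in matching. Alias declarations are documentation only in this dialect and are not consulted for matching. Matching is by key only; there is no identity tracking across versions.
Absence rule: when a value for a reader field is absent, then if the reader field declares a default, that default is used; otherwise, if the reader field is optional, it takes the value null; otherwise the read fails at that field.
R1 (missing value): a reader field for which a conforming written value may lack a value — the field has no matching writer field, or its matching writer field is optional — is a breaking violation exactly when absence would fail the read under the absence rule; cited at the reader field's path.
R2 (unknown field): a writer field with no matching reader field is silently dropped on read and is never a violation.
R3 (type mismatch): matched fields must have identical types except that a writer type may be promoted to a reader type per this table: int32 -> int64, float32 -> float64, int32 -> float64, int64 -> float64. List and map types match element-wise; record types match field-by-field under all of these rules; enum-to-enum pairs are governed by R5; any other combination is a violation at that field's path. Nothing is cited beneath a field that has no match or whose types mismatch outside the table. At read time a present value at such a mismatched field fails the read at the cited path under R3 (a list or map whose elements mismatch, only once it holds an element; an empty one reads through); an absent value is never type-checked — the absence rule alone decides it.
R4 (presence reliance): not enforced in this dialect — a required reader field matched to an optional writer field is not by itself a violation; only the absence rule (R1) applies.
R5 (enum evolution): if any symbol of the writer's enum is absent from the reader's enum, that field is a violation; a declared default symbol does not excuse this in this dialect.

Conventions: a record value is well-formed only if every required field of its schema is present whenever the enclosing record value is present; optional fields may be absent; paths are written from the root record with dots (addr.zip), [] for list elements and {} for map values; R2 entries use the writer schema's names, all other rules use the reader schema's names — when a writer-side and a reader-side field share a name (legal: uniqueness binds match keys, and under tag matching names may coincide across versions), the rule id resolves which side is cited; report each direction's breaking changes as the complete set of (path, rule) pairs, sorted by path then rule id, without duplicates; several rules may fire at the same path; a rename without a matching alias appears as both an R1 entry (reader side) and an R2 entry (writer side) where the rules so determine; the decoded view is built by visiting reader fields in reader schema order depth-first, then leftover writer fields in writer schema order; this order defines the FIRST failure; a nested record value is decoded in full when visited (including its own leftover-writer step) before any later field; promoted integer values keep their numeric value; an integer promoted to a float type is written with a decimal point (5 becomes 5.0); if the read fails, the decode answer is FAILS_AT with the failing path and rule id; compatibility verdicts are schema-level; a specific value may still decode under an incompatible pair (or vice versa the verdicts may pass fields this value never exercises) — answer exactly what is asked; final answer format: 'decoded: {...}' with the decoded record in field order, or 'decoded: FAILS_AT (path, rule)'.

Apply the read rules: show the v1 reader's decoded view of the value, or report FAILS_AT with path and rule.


each type pair in Device: writer, then reader
decoding the Device value with the v1 reader:
  role := "CLOSED"
  audit.duration := null (not supplied -> null)
  read fails at audit.label under R1 (no fill)
  => FAILS_AT (audit.label, R1)
diffs on Device not affecting the asked answer:
  renamed field duration to zip in record Money (alias duration declared on the renamed field) -> inert under this dialect — no rule fires on Device and the result does not move
  removed field archived from record Money (its key "archived" joins the reserved list) -> inert under this dialect — no rule fires on Device and the result does not move
  added field seq to record Money: required int64, tag 9, default 1 (in v2 it sits last) -> inert under this dialect — no rule fires on Device and the result does not move

decoded: FAILS_AT (audit.label, R1)


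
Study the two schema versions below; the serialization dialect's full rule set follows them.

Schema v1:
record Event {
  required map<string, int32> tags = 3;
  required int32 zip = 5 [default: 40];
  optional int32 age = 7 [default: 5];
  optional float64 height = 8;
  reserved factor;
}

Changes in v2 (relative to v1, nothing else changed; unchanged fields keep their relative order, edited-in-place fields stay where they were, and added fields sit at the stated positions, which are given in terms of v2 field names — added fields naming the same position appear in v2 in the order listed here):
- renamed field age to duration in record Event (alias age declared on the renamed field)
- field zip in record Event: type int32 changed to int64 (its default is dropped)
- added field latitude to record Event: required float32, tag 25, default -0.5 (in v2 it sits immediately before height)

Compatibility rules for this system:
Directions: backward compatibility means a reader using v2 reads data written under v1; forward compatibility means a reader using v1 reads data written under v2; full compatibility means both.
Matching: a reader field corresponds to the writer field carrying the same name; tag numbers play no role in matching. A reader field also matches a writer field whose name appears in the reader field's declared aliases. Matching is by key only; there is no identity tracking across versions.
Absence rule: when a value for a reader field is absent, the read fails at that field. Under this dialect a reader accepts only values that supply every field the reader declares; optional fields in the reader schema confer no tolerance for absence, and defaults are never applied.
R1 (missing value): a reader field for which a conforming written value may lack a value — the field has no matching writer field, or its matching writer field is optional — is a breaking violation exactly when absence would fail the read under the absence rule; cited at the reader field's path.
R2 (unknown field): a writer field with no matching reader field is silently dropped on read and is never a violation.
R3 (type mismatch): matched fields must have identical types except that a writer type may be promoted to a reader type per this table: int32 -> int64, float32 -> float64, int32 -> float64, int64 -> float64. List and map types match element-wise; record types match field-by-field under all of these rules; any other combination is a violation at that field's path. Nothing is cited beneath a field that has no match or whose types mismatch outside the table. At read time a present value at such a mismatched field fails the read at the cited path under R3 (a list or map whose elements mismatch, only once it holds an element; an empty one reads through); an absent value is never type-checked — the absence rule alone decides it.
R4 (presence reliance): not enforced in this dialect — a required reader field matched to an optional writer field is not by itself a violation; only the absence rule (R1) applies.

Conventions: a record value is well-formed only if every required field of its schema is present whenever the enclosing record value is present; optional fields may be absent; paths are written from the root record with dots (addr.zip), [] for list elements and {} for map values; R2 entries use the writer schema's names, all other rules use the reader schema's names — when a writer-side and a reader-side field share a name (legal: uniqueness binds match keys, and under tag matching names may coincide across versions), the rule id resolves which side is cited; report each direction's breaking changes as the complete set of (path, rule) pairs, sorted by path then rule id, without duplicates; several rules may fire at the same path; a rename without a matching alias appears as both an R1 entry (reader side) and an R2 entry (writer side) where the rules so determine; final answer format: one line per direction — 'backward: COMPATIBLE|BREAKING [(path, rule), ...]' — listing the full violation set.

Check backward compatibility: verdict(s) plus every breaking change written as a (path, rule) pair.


backward: BREAKING [(duration, R1), (height, R1), (latitude, R1)]

the writer's type comes first in each Event pair
backward pass over Event, reader schema v2, writer schema v1:
  tags: map<string, int32> -> map<string, int32>, writer required; from tags
  zip: int32 -> int64, writer required; from zip
  duration: int32 -> int32, writer optional; from age
  latitude: no writer match
  height: float64 -> float64, writer optional; from height
  violation R1 at duration
  violation R1 at height
  violation R1 at latitude
  backward on Event therefore BREAKING (3)
the rest of the Event diff is inert for this question:
  field zip in record Event: type int32 changed to int64 (its default is dropped) -> matters only for Event's forward compatibility — outside the asked direction


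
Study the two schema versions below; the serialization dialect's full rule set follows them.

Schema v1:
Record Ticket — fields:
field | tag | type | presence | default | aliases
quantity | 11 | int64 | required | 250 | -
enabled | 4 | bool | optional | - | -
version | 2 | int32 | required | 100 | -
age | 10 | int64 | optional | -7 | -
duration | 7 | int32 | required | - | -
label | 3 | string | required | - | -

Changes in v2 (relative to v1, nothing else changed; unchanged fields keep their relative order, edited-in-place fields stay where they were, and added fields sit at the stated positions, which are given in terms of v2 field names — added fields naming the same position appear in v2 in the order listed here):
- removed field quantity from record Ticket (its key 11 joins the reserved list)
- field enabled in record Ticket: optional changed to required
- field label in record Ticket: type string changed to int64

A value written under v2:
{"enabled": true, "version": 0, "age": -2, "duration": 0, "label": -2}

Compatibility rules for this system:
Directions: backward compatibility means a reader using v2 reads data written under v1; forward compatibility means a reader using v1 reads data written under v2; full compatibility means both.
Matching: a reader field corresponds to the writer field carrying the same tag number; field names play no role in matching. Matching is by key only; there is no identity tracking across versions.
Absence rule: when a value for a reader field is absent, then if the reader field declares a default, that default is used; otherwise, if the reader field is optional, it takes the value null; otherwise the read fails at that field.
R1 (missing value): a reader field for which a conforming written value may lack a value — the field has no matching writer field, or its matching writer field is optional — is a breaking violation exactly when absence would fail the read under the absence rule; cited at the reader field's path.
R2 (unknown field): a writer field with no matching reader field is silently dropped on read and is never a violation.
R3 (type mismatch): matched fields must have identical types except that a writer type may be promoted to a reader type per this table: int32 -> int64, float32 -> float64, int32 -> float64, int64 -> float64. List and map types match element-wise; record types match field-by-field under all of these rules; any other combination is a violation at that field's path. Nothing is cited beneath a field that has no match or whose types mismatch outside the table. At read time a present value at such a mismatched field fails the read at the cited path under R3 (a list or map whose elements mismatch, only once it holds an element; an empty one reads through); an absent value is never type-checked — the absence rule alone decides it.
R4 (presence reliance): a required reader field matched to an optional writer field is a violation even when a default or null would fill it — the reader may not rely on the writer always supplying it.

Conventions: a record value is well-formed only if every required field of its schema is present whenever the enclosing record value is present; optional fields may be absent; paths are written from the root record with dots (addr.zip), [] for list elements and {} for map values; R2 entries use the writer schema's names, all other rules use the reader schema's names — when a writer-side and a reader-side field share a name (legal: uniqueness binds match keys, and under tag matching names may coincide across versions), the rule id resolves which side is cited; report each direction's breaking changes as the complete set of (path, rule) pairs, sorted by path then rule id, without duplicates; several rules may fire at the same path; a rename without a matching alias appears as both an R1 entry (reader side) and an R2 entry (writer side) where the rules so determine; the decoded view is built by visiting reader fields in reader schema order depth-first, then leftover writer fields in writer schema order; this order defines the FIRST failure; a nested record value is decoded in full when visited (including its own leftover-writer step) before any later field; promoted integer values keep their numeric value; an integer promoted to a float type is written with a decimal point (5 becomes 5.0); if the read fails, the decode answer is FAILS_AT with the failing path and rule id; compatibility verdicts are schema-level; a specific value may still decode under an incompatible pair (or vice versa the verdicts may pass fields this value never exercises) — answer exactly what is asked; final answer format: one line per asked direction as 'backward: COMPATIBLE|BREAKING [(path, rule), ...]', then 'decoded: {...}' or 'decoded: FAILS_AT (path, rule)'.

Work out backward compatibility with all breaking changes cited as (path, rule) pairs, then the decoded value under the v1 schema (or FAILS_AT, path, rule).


arrows below run writer -> reader for Ticket
backward on Ticket — v2 reading data written by v1:
  enabled: bool -> bool, writer optional; from enabled
  version: int32 -> int32, writer required; from version
  age: int64 -> int64, writer optional; from age
  duration: int32 -> int32, writer required; from duration
  label: string -> int64, writer required; from label
  writer field quantity has no reader counterpart
  rule R1 violated at enabled
  rule R4 violated at enabled
  rule R3 violated at label
  => 3 violation(s): backward is BREAKING for Ticket
decode walk for Ticket under reader schema v1:
  quantity := 250 (no value, default fills)
  enabled := true
  version := 0
  age := -2
  duration := 0
  read fails at label under R3
  => FAILS_AT (label, R3)
remaining Ticket differences; none change what is asked:
  removed field quantity from record Ticket (its key 11 joins the reserved list) -> inert for the asked Ticket verdict: nothing fires

backward: BREAKING [(enabled, R1), (enabled, R4), (label, R3)]; decoded: FAILS_AT (label, R3)


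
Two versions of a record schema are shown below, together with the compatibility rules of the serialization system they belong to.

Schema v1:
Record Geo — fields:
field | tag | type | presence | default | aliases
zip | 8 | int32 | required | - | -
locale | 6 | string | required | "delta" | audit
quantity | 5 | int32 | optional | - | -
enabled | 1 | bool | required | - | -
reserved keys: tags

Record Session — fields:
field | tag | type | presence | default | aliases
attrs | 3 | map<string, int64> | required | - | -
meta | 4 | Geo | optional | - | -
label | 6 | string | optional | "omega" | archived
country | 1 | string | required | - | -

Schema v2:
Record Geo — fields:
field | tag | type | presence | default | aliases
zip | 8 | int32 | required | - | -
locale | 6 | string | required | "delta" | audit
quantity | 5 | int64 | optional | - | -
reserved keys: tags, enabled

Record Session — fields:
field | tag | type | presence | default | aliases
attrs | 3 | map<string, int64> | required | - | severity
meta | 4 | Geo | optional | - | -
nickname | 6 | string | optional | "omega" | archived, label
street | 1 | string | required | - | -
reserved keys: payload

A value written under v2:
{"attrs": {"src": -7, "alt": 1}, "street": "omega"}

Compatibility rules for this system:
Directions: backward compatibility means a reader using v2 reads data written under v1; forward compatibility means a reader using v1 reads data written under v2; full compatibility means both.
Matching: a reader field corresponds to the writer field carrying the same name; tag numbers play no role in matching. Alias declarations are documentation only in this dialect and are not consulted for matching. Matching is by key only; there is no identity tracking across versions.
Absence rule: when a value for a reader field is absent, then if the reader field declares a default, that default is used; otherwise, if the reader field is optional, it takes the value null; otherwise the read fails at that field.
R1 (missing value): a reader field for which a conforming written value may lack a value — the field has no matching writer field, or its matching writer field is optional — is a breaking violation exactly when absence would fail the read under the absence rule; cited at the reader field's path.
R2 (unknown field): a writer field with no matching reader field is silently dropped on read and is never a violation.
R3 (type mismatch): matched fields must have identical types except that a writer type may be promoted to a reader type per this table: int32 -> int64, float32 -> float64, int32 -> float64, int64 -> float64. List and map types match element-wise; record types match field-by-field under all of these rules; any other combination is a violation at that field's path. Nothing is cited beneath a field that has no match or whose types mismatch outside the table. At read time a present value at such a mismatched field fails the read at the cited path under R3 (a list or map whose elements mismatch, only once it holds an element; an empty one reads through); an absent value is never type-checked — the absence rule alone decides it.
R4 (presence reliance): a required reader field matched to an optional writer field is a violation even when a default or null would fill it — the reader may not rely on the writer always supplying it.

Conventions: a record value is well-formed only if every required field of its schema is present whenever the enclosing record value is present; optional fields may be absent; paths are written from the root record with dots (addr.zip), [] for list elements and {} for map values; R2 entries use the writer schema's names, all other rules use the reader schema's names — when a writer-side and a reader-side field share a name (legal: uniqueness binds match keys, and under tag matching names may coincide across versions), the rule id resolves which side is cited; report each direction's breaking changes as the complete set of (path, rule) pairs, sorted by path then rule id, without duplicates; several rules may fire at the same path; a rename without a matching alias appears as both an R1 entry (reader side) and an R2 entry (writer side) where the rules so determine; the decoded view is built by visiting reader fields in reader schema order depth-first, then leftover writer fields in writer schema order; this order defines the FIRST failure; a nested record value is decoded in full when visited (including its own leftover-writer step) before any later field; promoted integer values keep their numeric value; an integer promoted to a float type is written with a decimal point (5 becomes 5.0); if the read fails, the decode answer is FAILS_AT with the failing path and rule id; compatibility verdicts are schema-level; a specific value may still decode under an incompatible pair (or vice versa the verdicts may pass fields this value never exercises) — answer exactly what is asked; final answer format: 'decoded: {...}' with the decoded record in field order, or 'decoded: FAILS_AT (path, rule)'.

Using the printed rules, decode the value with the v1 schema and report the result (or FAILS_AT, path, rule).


each type pair in Session: writer, then reader
migrating the Session value to v1:
  attrs := {"src": -7, "alt": 1}
  meta := null (missing; optional => null)
  label := "omega" (missing; default applied)
  read fails at country under R1 (no fill)
  => FAILS_AT (country, R1)
the other Session changes do not affect what is asked:
  removed field enabled from record Geo (its key "enabled" joins the reserved list) -> affects the rule determinations only; this particular Session value decodes identically
  field quantity in record Geo: type int32 changed to int64 -> affects the rule determinations only; this particular Session value decodes identically
  renamed field label to nickname in record Session (alias label declared on the renamed field) -> fires no rule on Session under this dialect and leaves the result unchanged

decoded: FAILS_AT (country, R1)


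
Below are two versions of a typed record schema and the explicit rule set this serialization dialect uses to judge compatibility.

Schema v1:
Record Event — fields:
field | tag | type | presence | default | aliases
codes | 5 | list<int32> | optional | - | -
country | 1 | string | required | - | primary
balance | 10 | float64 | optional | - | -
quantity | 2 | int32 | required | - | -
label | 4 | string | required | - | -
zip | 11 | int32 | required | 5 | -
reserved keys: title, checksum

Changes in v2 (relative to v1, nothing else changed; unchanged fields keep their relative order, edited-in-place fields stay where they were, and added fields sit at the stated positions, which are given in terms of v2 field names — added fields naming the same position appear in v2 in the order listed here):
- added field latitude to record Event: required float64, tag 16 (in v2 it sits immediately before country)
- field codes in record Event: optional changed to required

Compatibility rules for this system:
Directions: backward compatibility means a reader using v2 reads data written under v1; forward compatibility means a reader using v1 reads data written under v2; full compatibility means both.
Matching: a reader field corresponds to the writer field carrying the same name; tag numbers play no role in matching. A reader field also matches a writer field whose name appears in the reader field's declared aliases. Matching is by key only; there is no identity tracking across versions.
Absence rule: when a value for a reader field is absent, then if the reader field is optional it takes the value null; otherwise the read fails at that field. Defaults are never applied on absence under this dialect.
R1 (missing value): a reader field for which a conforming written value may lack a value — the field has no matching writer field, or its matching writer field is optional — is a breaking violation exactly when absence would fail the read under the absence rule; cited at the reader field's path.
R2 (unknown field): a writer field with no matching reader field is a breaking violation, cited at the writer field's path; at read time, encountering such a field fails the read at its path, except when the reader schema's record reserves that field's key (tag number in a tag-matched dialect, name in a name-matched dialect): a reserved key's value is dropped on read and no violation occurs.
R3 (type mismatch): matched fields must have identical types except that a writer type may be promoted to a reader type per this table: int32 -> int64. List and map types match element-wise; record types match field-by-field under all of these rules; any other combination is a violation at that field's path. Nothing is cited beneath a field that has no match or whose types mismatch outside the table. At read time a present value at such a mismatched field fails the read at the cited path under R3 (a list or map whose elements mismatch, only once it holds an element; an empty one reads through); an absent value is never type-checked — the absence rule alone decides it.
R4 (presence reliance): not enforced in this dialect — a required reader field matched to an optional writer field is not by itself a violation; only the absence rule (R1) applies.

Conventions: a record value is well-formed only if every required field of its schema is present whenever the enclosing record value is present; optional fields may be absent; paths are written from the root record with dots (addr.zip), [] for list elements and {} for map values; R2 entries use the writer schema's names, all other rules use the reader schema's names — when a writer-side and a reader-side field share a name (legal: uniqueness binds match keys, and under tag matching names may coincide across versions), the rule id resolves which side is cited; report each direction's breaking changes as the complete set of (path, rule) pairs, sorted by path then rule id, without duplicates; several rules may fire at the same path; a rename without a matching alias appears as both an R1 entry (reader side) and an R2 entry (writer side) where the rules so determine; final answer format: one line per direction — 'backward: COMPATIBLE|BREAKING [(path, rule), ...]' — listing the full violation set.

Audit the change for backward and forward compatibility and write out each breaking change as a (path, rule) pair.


in Event below, arrows point writer -> reader
backward pass over Event, reader schema v2, writer schema v1:
  codes <- codes (list<int32> -> list<int32>, writer optional)
  latitude has no writer counterpart
  country <- country (string -> string, writer required)
  balance <- balance (float64 -> float64, writer optional)
  quantity <- quantity (int32 -> int32, writer required)
  label <- label (string -> string, writer required)
  zip <- zip (int32 -> int32, writer required)
  R1 fires at codes
  R1 fires at latitude
  => backward verdict for Event: BREAKING, 2 violation(s)
forward pass over Event, reader schema v1, writer schema v2:
  codes <- codes (list<int32> -> list<int32>, writer required)
  country <- country (string -> string, writer required)
  balance <- balance (float64 -> float64, writer optional)
  quantity <- quantity (int32 -> int32, writer required)
  label <- label (string -> string, writer required)
  zip <- zip (int32 -> int32, writer required)
  latitude (writer side), unknown to reader
  R2 fires at latitude
  => forward verdict for Event: BREAKING, 1 violation(s)

backward: BREAKING [(codes, R1), (latitude, R1)]; forward: BREAKING [(latitude, R2)]


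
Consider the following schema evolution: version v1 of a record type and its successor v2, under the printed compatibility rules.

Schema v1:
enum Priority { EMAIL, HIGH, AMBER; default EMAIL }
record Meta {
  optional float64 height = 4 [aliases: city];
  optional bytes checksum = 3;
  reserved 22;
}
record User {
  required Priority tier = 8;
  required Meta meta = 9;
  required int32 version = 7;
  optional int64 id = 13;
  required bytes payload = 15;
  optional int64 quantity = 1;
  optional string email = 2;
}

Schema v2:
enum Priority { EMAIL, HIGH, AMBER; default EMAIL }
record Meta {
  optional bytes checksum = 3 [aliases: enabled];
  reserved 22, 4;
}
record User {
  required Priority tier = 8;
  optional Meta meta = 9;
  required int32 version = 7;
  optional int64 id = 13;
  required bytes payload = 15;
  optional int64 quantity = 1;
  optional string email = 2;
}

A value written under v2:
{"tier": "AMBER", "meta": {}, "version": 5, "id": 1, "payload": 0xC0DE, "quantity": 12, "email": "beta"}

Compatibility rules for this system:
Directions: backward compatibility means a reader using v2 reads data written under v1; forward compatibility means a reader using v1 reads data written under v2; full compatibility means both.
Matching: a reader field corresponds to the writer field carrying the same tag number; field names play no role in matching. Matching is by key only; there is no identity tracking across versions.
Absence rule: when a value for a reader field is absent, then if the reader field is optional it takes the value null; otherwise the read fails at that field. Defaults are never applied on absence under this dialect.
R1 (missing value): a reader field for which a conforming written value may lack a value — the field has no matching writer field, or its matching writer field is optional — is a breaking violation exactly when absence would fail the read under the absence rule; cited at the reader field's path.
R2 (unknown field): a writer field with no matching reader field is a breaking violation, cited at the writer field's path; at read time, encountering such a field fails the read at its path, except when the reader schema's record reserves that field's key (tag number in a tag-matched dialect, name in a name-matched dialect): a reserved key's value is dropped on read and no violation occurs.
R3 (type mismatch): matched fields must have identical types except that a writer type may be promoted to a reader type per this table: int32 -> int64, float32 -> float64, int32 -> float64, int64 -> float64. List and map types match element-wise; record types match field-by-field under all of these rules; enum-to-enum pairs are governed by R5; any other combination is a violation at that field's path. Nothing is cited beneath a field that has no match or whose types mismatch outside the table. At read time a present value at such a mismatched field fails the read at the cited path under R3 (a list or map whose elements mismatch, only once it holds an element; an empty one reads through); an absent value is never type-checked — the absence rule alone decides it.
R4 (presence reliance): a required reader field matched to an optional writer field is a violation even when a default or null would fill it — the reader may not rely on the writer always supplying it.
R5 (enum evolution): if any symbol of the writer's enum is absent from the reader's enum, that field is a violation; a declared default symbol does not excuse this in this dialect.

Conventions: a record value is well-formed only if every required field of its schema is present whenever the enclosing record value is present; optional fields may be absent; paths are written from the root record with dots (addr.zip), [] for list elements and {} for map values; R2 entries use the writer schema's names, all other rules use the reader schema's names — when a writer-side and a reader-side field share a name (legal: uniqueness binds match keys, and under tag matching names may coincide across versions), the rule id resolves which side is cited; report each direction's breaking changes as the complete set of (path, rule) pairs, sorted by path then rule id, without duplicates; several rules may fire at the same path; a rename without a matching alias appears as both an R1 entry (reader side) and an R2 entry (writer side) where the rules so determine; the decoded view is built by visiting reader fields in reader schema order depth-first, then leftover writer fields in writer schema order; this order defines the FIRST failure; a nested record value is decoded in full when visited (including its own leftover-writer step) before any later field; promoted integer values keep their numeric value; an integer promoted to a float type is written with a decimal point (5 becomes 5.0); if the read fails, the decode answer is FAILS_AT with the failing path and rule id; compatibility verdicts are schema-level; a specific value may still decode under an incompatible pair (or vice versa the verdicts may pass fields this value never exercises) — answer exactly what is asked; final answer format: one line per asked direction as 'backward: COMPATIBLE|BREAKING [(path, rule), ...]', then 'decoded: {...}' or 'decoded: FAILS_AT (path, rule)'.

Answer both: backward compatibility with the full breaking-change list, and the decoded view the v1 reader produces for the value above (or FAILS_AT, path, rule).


backward: COMPATIBLE []; decoded: {"tier": "AMBER", "meta": {"height": null, "checksum": null}, "version": 5, "id": 1, "payload": 0xC0DE, "quantity": 12, "email": "beta"}

the writer's type comes first in each User pair
backward for User (reader v2, writer v1):
  tier: Priority -> Priority, writer required; from tier
  meta: Meta -> Meta, writer required; from meta
  version: int32 -> int32, writer required; from version
  id: int64 -> int64, writer optional; from id
  payload: bytes -> bytes, writer required; from payload
  quantity: int64 -> int64, writer optional; from quantity
  email: string -> string, writer optional; from email
  meta.checksum: bytes -> bytes, writer optional; from meta.checksum
  writer meta.height: unknown to reader
  => backward verdict for User: COMPATIBLE, no violations
decoding the User value with the v1 reader:
  tier := "AMBER"
  meta.height := null (absent, optional -> null)
  meta.checksum := null (absent, optional -> null)
  version := 5
  id := 1
  payload := 0xC0DE
  quantity := 12
  email := "beta"
  => decoded: {"tier": "AMBER", "meta": {"height": null, "checksum": null}, "version": 5, "id": 1, "payload": 0xC0DE, "quantity": 12, "email": "beta"}
remaining User differences; none change what is asked:
  field meta in record User: required changed to optional -> fires only in the forward direction of User, which is not asked here
  removed field height from record Meta (its key 4 joins the reserved list) -> no rule fires on it in User's dialect; the asked verdict holds


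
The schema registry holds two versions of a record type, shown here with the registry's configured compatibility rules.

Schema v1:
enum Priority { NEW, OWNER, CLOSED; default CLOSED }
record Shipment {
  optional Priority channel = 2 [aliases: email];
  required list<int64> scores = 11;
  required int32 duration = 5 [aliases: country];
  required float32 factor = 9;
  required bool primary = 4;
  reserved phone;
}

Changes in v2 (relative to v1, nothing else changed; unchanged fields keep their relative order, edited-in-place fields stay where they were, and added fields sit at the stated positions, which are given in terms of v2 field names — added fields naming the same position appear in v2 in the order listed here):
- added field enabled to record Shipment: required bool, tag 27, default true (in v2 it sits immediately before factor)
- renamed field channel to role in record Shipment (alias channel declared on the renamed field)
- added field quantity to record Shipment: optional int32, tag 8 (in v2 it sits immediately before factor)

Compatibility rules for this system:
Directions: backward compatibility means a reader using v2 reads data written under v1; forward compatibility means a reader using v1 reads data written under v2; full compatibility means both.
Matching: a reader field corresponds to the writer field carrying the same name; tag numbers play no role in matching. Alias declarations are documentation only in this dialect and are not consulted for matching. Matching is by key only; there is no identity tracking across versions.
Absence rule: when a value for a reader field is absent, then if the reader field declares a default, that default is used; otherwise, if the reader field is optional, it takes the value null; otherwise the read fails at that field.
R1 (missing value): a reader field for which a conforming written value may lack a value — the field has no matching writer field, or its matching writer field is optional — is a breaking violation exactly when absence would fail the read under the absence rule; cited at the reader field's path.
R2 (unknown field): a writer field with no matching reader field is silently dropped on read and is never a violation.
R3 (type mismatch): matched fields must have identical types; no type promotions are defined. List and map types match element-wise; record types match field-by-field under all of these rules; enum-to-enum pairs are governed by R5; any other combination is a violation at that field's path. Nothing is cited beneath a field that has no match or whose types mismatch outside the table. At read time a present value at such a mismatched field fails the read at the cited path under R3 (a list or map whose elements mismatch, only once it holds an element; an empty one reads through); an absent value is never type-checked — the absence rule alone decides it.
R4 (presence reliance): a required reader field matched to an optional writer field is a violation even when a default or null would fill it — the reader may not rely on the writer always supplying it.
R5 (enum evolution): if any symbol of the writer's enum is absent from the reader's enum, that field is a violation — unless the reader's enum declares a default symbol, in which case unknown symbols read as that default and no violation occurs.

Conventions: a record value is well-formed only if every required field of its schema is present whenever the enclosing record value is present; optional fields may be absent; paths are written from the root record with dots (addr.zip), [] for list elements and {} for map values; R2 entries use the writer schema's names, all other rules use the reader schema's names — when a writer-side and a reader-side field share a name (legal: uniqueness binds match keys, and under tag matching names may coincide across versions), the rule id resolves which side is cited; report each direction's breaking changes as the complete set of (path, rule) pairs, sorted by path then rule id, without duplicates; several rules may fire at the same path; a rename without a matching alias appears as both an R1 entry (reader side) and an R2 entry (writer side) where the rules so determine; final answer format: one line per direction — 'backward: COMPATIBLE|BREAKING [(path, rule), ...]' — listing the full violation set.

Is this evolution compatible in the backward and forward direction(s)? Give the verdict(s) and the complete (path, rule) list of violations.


backward: COMPATIBLE []; forward: COMPATIBLE []

the writer's type comes first in each Shipment pair
backward analysis of Shipment with v2 as reader and v1 as writer:
  role: no writer-side match
  scores: paired with writer scores (list<int64> -> list<int64>; writer required)
  duration: paired with writer duration (int32 -> int32; writer required)
  enabled: no writer-side match
  quantity: no writer-side match
  factor: paired with writer factor (float32 -> float32; writer required)
  primary: paired with writer primary (bool -> bool; writer required)
  writer channel: unknown to reader
  nothing fires on Shipment: backward is COMPATIBLE
forward analysis of Shipment with v1 as reader and v2 as writer:
  channel: no writer-side match
  scores: paired with writer scores (list<int64> -> list<int64>; writer required)
  duration: paired with writer duration (int32 -> int32; writer required)
  factor: paired with writer factor (float32 -> float32; writer required)
  primary: paired with writer primary (bool -> bool; writer required)
  writer role: unknown to reader
  writer enabled: unknown to reader
  writer quantity: unknown to reader
  nothing fires on Shipment: forward is COMPATIBLE
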